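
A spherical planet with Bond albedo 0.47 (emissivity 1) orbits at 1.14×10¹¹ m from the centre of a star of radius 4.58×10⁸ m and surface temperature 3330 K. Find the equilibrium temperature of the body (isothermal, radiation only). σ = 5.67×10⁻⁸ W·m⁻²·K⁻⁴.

The star's surface emits σT_*⁴; at distance d the flux is S = σT_*⁴(R_*/d)².
S = 5.67×10⁻⁸·(3330)⁴·(4.58×10⁸/1.14×10¹¹)² = 112.5 W/m².
For an isothermal sphere T⁴ = (1−a)S/(4σ) = 2.630×10⁸ K⁴.

T ≈ 127 K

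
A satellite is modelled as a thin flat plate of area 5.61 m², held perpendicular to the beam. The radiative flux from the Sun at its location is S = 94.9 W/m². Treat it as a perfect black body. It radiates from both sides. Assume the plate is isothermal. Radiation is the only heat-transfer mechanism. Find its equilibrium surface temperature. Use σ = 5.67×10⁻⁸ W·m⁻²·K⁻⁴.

T ≈ 170 K

At equilibrium, absorbed power = emitted power.
Absorbing cross-section = A = 5.610 m²; emitting surface = 2A = 11.22 m² (ratio 2).
S·A_cross = εσ·A_surf·T⁴  ⇒  T⁴ = S/(2σ).
T⁴ = 1.00·94.9/(2·5.67×10⁻⁸) = 8.369×10⁸ K⁴.
T = (8.369×10⁸)^(1/4).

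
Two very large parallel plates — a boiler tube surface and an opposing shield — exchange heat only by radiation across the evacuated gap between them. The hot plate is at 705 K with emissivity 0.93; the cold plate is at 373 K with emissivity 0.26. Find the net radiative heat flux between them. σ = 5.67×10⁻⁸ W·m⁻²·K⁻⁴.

For two infinite grey parallel plates, q = σ(T₁⁴ − T₂⁴)/(1/ε₁ + 1/ε₂ − 1).
T₁⁴ − T₂⁴ = 2.470×10¹¹ − 1.936×10¹⁰ = 2.277×10¹¹ K⁴.
1/ε₁ + 1/ε₂ − 1 = 1.075 + 3.846 − 1 = 3.921.
q = 5.67×10⁻⁸ × 2.277×10¹¹ / 3.921.

q ≈ 3290 W/m²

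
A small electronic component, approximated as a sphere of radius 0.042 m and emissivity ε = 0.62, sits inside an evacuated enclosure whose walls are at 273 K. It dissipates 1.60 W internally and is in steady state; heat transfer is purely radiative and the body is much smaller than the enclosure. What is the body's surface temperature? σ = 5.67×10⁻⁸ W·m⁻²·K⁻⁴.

T ≈ 295 K

For a small grey body in a large enclosure, net radiated power = εσA(T⁴ − T_w⁴).
Steady state: P = εσA(T⁴ − T_w⁴) with A = 4πr² = 0.02217 m².
T⁴ = P/(εσA) + T_w⁴ = 1.60/(0.62·5.67×10⁻⁸·0.02217) + (273)⁴
    = 2.053×10⁹ + 5.555×10⁹ = 7.608×10⁹ K⁴.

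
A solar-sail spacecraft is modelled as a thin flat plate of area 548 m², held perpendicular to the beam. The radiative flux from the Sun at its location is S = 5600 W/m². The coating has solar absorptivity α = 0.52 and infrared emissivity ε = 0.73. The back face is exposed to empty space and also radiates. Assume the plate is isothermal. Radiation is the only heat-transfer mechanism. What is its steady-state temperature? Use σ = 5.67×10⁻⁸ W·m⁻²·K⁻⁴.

At equilibrium, absorbed power = emitted power.
Absorbing cross-section = A = 548.0 m²; emitting surface = 2A = 1096 m² (ratio 2).
αS·A_cross = εσ·A_surf·T⁴  ⇒  T⁴ = αS/(ε·2σ).
T⁴ = 0.520·5600/(0.73·2·5.67×10⁻⁸) = 3.518×10¹⁰ K⁴.
T = (3.518×10¹⁰)^(1/4).

T ≈ 433 K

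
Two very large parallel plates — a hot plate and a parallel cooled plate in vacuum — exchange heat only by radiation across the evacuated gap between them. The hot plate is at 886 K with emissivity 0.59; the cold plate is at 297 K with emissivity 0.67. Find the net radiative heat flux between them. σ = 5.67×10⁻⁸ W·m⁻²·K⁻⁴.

q ≈ 15800 W/m²

For two infinite grey parallel plates, q = σ(T₁⁴ − T₂⁴)/(1/ε₁ + 1/ε₂ − 1).
T₁⁴ − T₂⁴ = 6.162×10¹¹ − 7.781×10⁹ = 6.084×10¹¹ K⁴.
1/ε₁ + 1/ε₂ − 1 = 1.695 + 1.493 − 1 = 2.187.
q = 5.67×10⁻⁸ × 6.084×10¹¹ / 2.187.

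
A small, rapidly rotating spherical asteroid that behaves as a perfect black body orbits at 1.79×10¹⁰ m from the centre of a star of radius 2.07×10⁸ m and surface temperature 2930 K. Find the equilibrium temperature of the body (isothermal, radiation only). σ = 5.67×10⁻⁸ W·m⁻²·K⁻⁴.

T ≈ 223 K

The star's surface emits σT_*⁴; at distance d the flux is S = σT_*⁴(R_*/d)².
S = 5.67×10⁻⁸·(2930)⁴·(2.07×10⁸/1.79×10¹⁰)² = 558.8 W/m².
For an isothermal sphere T⁴ = (1−a)S/(4σ) = 2.464×10⁹ K⁴.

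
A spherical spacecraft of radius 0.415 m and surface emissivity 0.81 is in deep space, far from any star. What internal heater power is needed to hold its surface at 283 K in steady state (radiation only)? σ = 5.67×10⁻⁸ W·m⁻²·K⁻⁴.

P = εσ·4πr²·T⁴.
4πr² = 2.164 m²; T⁴ = 6.414×10⁹ K⁴.
P = 0.81·5.67×10⁻⁸·2.164·6.414×10⁹.

P ≈ 638 W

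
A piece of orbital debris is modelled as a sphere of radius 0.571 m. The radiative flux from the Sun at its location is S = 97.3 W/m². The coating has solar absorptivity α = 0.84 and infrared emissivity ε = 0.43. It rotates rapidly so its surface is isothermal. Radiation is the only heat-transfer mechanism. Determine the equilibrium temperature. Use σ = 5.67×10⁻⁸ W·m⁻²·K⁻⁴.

T ≈ 170 K

At equilibrium, absorbed power = emitted power.
Absorbing cross-section = πr² = 1.024 m²; emitting surface = 4πr² = 4.097 m² (ratio 4).
αS·A_cross = εσ·A_surf·T⁴  ⇒  T⁴ = αS/(ε·4σ).
T⁴ = 0.840·97.3/(0.43·4·5.67×10⁻⁸) = 8.381×10⁸ K⁴.
T = (8.381×10⁸)^(1/4).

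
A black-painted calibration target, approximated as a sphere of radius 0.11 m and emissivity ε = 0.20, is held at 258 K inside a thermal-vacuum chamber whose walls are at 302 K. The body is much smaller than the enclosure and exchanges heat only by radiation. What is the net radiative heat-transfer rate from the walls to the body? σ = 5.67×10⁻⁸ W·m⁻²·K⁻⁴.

For a small grey body in a large enclosure: P_net = εσA(T_body⁴ − T_wall⁴).
A = 4πr² = 0.1521 m²; T_body⁴ − T_wall⁴ = 4.431×10⁹ − 8.318×10⁹ = -3.887×10⁹ K⁴.
|P_net| = 0.20·5.67×10⁻⁸·0.1521·3.887×10⁹.

P_net ≈ 6.70 W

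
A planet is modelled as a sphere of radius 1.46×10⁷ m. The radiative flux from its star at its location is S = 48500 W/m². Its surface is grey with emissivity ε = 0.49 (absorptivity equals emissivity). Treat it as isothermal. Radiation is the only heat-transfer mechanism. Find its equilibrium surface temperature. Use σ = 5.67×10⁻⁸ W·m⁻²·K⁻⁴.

T ≈ 680 K

At equilibrium, absorbed power = emitted power.
Absorbing cross-section = πr² = 6.697×10¹⁴ m²; emitting surface = 4πr² = 2.679×10¹⁵ m² (ratio 4).
εS·A_cross = εσ·A_surf·T⁴  ⇒  T⁴ = S/(4σ)   (ε cancels).
T⁴ = 48500/(4·5.67×10⁻⁸) = 2.138×10¹¹ K⁴.
T = (2.138×10¹¹)^(1/4).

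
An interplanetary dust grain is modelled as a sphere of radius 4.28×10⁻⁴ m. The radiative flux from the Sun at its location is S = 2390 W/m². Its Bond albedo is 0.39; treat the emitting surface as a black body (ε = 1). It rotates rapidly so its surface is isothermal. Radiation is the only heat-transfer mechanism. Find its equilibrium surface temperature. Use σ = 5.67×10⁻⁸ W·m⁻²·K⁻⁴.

At equilibrium, absorbed power = emitted power.
Absorbing cross-section = πr² = 5.755×10⁻⁷ m²; emitting surface = 4πr² = 2.302×10⁻⁶ m² (ratio 4).
(1−a)S·A_cross = εσ·A_surf·T⁴  ⇒  T⁴ = (1−a)S/(4σ).
T⁴ = 0.610·2390/(4·5.67×10⁻⁸) = 6.428×10⁹ K⁴.
T = (6.428×10⁹)^(1/4).

T ≈ 283 K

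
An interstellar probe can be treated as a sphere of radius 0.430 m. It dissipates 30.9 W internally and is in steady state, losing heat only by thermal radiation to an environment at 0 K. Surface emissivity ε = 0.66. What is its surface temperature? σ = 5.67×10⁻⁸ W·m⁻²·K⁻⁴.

T ≈ 137 K

Steady state: internal power = radiated power, P = εσA T⁴.
Radiating area A = 4πr² = 2.324 m².
T⁴ = P/(εσA) = 30.9/(0.66·5.67×10⁻⁸·2.324) = 3.554×10⁸ K⁴.
T = (3.554×10⁸)^(1/4).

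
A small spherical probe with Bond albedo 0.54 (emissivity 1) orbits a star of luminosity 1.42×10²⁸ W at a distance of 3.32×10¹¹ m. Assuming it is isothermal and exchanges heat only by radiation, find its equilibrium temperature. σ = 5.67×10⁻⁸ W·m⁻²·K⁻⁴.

First find the stellar flux at distance d: S = L/(4πd²) = 1.42×10²⁸/(4π·(3.32×10¹¹)²) = 10250 W/m².
For an isothermal sphere, absorbed (1−a)S·πr² = emitted σ·4πr²·T⁴, so T⁴ = (1−a)S/(4σ).
T⁴ = 0.460·10250/(4·5.67×10⁻⁸) = 2.079×10¹⁰ K⁴.

T ≈ 380 K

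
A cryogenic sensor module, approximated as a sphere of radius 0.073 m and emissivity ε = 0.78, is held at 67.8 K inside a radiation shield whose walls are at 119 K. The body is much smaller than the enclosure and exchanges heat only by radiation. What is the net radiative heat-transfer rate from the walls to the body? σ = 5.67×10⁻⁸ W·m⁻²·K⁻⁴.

P_net ≈ 0.531 W

For a small grey body in a large enclosure: P_net = εσA(T_body⁴ − T_wall⁴).
A = 4πr² = 0.06697 m²; T_body⁴ − T_wall⁴ = 2.113×10⁷ − 2.005×10⁸ = -1.794×10⁸ K⁴.
|P_net| = 0.78·5.67×10⁻⁸·0.06697·1.794×10⁸.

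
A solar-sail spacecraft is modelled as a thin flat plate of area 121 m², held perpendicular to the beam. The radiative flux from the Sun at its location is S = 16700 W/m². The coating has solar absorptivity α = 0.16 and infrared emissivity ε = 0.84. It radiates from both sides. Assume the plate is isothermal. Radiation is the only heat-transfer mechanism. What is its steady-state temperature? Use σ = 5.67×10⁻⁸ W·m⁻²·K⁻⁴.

T ≈ 409 K

At equilibrium, absorbed power = emitted power.
Absorbing cross-section = A = 121.0 m²; emitting surface = 2A = 242.0 m² (ratio 2).
αS·A_cross = εσ·A_surf·T⁴  ⇒  T⁴ = αS/(ε·2σ).
T⁴ = 0.160·16700/(0.84·2·5.67×10⁻⁸) = 2.805×10¹⁰ K⁴.
T = (2.805×10¹⁰)^(1/4).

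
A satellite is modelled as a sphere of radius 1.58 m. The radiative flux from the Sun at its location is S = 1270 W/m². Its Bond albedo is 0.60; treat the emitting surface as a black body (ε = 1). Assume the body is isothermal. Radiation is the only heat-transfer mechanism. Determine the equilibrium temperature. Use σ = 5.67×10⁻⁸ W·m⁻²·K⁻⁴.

At equilibrium, absorbed power = emitted power.
Absorbing cross-section = πr² = 7.843 m²; emitting surface = 4πr² = 31.37 m² (ratio 4).
(1−a)S·A_cross = εσ·A_surf·T⁴  ⇒  T⁴ = (1−a)S/(4σ).
T⁴ = 0.400·1270/(4·5.67×10⁻⁸) = 2.240×10⁹ K⁴.
T = (2.240×10⁹)^(1/4).

T ≈ 218 K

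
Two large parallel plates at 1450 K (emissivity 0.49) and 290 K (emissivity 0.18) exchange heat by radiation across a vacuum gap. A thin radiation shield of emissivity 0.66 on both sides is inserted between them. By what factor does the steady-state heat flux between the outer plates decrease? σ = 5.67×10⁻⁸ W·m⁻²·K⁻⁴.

factor ≈ 1.31

Without shield: q₀ = σΔ(T⁴)/(1/ε₁+1/ε₂−1) with denominator 6.596.
With shield the two gaps are in series; the resistances add: (1/ε₁+1/ε_s−1)+(1/ε_s+1/ε₂−1) = 2.556+6.071 = 8.627.
Heat-flux ratio q₀/q = 8.627/6.596.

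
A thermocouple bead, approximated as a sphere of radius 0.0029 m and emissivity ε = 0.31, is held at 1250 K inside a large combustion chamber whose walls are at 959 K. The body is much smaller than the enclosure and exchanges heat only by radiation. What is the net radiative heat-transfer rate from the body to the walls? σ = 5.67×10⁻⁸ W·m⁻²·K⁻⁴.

P_net ≈ 2.96 W

For a small grey body in a large enclosure: P_net = εσA(T_body⁴ − T_wall⁴).
A = 4πr² = 1.057×10⁻⁴ m²; T_body⁴ − T_wall⁴ = 2.441×10¹² − 8.458×10¹¹ = 1.596×10¹² K⁴.
|P_net| = 0.31·5.67×10⁻⁸·1.057×10⁻⁴·1.596×10¹².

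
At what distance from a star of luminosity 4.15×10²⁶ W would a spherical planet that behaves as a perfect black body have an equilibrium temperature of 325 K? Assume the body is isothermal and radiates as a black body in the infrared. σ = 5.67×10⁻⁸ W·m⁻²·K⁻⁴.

d ≈ 1.14×10¹¹ m

For an isothermal black-emitting sphere, (1−a)S·πr² = σ·4πr²·T⁴ ⇒ S = 4σT⁴/(1−a).
S = 4·5.67×10⁻⁸·(325)⁴/1.00 = 2530 W/m².
Flux falls as S = L/(4πd²), so d = √(L/(4πS)) = √(4.15×10²⁶/(4π·2530)).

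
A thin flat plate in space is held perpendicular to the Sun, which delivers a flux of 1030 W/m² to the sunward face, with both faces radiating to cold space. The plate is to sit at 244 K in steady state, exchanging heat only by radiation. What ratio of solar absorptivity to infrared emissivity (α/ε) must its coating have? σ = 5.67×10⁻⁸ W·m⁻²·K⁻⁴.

Balance: αS·A = εσ·2A·T⁴ ⇒ α/ε = 2σT⁴/S.
α/ε = 2·5.67×10⁻⁸·(244)⁴/1030 = 2·5.67×10⁻⁸·3.545×10⁹/1030.

α/ε ≈ 0.390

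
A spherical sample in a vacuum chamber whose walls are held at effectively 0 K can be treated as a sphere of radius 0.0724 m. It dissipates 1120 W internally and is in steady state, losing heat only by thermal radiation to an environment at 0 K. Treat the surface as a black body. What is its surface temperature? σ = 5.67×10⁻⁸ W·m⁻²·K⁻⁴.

T ≈ 740 K

Steady state: internal power = radiated power, P = εσA T⁴.
Radiating area A = 4πr² = 0.06587 m².
T⁴ = P/(εσA) = 1120/(1.0·5.67×10⁻⁸·0.06587) = 2.999×10¹¹ K⁴.
T = (2.999×10¹¹)^(1/4).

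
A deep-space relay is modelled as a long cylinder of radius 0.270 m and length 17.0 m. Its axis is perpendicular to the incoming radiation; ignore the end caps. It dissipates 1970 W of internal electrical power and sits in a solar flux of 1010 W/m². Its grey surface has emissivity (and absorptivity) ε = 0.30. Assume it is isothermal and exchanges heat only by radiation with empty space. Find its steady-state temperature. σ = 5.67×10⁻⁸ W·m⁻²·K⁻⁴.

T ≈ 314 K

At steady state, absorbed solar power + internal power = radiated power.
Absorbed: α·S·A_cross = 0.30·1010·9.180 = 2782 W (cross-section 2rL).
Total input = 2782 + 1970 = 4752 W.
Radiated: εσ·A_surf·T⁴ with A_surf = 2πrL = 28.84 m².
T⁴ = 4752/(0.30·5.67×10⁻⁸·28.84) = 9.686×10⁹ K⁴.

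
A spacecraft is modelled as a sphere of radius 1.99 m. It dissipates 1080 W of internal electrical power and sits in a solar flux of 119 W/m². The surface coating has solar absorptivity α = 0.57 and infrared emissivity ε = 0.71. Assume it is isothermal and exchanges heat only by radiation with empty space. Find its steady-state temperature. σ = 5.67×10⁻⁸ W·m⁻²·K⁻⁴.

At steady state, absorbed solar power + internal power = radiated power.
Absorbed: α·S·A_cross = 0.57·119·12.44 = 843.9 W (cross-section πr²).
Total input = 843.9 + 1080 = 1924 W.
Radiated: εσ·A_surf·T⁴ with A_surf = 4πr² = 49.76 m².
T⁴ = 1924/(0.71·5.67×10⁻⁸·49.76) = 9.603×10⁸ K⁴.

T ≈ 176 K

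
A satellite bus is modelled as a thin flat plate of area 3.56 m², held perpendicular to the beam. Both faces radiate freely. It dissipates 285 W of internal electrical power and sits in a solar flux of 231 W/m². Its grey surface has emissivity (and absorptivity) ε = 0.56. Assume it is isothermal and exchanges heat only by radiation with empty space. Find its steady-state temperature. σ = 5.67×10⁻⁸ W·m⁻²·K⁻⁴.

T ≈ 240 K

At steady state, absorbed solar power + internal power = radiated power.
Absorbed: α·S·A_cross = 0.56·231·3.560 = 460.5 W (cross-section A).
Total input = 460.5 + 285 = 745.5 W.
Radiated: εσ·A_surf·T⁴ with A_surf = 2A = 7.120 m².
T⁴ = 745.5/(0.56·5.67×10⁻⁸·7.120) = 3.298×10⁹ K⁴.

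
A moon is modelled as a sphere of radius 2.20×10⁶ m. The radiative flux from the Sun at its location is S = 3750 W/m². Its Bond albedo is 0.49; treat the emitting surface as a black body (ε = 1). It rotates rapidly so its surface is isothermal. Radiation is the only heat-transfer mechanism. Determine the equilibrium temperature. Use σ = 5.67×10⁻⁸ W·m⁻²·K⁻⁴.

At equilibrium, absorbed power = emitted power.
Absorbing cross-section = πr² = 1.521×10¹³ m²; emitting surface = 4πr² = 6.082×10¹³ m² (ratio 4).
(1−a)S·A_cross = εσ·A_surf·T⁴  ⇒  T⁴ = (1−a)S/(4σ).
T⁴ = 0.510·3750/(4·5.67×10⁻⁸) = 8.433×10⁹ K⁴.
T = (8.433×10⁹)^(1/4).

T ≈ 303 K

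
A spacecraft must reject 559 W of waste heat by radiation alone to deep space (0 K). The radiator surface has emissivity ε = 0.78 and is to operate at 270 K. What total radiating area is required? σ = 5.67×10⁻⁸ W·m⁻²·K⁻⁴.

A ≈ 2.38 m²

P = εσA T⁴ ⇒ A = P/(εσT⁴).
T⁴ = 5.314×10⁹ K⁴.
A = 559/(0.78 × 5.67×10⁻⁸ × 5.314×10⁹).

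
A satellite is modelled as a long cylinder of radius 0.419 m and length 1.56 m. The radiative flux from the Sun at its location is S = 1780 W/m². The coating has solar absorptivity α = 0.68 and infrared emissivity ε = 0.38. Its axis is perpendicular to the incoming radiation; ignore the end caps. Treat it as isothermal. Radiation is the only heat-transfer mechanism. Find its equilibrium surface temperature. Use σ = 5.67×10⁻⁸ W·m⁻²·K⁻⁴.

At equilibrium, absorbed power = emitted power.
Absorbing cross-section = 2rL = 1.307 m²; emitting surface = 2πrL = 4.107 m² (ratio π).
αS·A_cross = εσ·A_surf·T⁴  ⇒  T⁴ = αS/(ε·πσ).
T⁴ = 0.680·1780/(0.38·π·5.67×10⁻⁸) = 1.788×10¹⁰ K⁴.
T = (1.788×10¹⁰)^(1/4).

T ≈ 366 K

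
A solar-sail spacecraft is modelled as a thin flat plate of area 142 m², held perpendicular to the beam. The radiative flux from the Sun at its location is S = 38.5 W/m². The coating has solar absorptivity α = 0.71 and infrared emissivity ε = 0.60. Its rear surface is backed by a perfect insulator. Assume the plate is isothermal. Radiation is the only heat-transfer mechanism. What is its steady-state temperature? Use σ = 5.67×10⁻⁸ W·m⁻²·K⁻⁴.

At equilibrium, absorbed power = emitted power.
Absorbing cross-section = A = 142.0 m²; emitting surface = A = 142.0 m² (ratio 1).
αS·A_cross = εσ·A_surf·T⁴  ⇒  T⁴ = αS/(ε·1σ).
T⁴ = 0.710·38.5/(0.60·1·5.67×10⁻⁸) = 8.035×10⁸ K⁴.
T = (8.035×10⁸)^(1/4).

T ≈ 168 K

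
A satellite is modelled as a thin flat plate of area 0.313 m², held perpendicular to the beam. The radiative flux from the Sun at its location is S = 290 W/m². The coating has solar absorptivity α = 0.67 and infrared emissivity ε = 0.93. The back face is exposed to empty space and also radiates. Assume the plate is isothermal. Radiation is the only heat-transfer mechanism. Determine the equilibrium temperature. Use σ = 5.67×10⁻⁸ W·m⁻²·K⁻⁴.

At equilibrium, absorbed power = emitted power.
Absorbing cross-section = A = 0.3130 m²; emitting surface = 2A = 0.6260 m² (ratio 2).
αS·A_cross = εσ·A_surf·T⁴  ⇒  T⁴ = αS/(ε·2σ).
T⁴ = 0.670·290/(0.93·2·5.67×10⁻⁸) = 1.842×10⁹ K⁴.
T = (1.842×10⁹)^(1/4).

T ≈ 207 K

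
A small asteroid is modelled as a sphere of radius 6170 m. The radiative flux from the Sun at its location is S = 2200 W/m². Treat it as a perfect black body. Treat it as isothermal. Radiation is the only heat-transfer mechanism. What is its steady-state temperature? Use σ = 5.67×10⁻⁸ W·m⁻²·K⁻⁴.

T ≈ 314 K

At equilibrium, absorbed power = emitted power.
Absorbing cross-section = πr² = 1.196×10⁸ m²; emitting surface = 4πr² = 4.784×10⁸ m² (ratio 4).
S·A_cross = εσ·A_surf·T⁴  ⇒  T⁴ = S/(4σ).
T⁴ = 1.00·2200/(4·5.67×10⁻⁸) = 9.700×10⁹ K⁴.
T = (9.700×10⁹)^(1/4).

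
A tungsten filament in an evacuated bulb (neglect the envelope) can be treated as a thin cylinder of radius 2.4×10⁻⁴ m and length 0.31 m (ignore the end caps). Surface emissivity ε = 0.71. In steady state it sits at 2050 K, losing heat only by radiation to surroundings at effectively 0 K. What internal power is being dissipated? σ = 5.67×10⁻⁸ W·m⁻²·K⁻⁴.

P ≈ 332 W

Steady state: P = εσA T⁴.
A = 2πrL = 4.675×10⁻⁴ m²; T⁴ = (2050)⁴ = 1.766×10¹³ K⁴.
P = 0.71 × 5.67×10⁻⁸ × 4.675×10⁻⁴ × 1.766×10¹³.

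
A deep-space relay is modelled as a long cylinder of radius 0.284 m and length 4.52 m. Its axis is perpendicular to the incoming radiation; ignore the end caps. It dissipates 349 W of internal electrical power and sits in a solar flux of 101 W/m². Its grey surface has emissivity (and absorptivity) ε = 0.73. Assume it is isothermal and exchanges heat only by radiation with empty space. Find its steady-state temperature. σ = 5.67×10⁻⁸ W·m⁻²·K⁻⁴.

At steady state, absorbed solar power + internal power = radiated power.
Absorbed: α·S·A_cross = 0.73·101·2.567 = 189.3 W (cross-section 2rL).
Total input = 189.3 + 349 = 538.3 W.
Radiated: εσ·A_surf·T⁴ with A_surf = 2πrL = 8.066 m².
T⁴ = 538.3/(0.73·5.67×10⁻⁸·8.066) = 1.612×10⁹ K⁴.

T ≈ 200 K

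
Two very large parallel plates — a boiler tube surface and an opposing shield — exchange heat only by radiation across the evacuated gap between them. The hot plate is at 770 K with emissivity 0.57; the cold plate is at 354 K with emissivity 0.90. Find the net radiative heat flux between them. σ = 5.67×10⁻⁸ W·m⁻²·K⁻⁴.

q ≈ 10200 W/m²

For two infinite grey parallel plates, q = σ(T₁⁴ − T₂⁴)/(1/ε₁ + 1/ε₂ − 1).
T₁⁴ − T₂⁴ = 3.515×10¹¹ − 1.570×10¹⁰ = 3.358×10¹¹ K⁴.
1/ε₁ + 1/ε₂ − 1 = 1.754 + 1.111 − 1 = 1.865.
q = 5.67×10⁻⁸ × 3.358×10¹¹ / 1.865.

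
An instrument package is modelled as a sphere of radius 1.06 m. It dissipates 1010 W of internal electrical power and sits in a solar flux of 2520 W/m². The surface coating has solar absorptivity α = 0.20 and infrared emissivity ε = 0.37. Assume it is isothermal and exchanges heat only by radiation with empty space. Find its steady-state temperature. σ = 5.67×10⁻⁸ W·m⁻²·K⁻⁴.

At steady state, absorbed solar power + internal power = radiated power.
Absorbed: α·S·A_cross = 0.20·2520·3.530 = 1779 W (cross-section πr²).
Total input = 1779 + 1010 = 2789 W.
Radiated: εσ·A_surf·T⁴ with A_surf = 4πr² = 14.12 m².
T⁴ = 2789/(0.37·5.67×10⁻⁸·14.12) = 9.416×10⁹ K⁴.

T ≈ 312 K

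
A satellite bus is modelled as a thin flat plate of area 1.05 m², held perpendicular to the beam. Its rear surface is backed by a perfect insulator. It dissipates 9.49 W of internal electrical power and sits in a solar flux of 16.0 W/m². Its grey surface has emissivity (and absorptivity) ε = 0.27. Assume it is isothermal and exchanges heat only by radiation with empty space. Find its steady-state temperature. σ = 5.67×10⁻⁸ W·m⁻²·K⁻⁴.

T ≈ 172 K

At steady state, absorbed solar power + internal power = radiated power.
Absorbed: α·S·A_cross = 0.27·16.0·1.050 = 4.536 W (cross-section A).
Total input = 4.536 + 9.49 = 14.03 W.
Radiated: εσ·A_surf·T⁴ with A_surf = A = 1.050 m².
T⁴ = 14.03/(0.27·5.67×10⁻⁸·1.050) = 8.726×10⁸ K⁴.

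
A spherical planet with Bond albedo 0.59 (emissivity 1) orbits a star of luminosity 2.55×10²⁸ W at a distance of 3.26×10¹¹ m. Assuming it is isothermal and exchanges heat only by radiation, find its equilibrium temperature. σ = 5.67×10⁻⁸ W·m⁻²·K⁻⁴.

First find the stellar flux at distance d: S = L/(4πd²) = 2.55×10²⁸/(4π·(3.26×10¹¹)²) = 19090 W/m².
For an isothermal sphere, absorbed (1−a)S·πr² = emitted σ·4πr²·T⁴, so T⁴ = (1−a)S/(4σ).
T⁴ = 0.410·19090/(4·5.67×10⁻⁸) = 3.452×10¹⁰ K⁴.

T ≈ 431 K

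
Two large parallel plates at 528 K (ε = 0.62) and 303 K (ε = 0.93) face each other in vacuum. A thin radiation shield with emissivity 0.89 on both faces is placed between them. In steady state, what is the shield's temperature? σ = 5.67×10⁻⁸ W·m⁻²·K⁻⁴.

T_s ≈ 438 K

In steady state the net flux on the hot side equals that on the cold side.
σ(T₁⁴−T_s⁴)/D₁ = σ(T_s⁴−T₂⁴)/D₂, with D₁ = 1/ε₁+1/ε_s−1 = 1.736, D₂ = 1/ε_s+1/ε₂−1 = 1.199.
Solve for T_s⁴: T_s⁴ = (D₂·T₁⁴ + D₁·T₂⁴)/(D₁+D₂) = 3.673×10¹⁰ K⁴.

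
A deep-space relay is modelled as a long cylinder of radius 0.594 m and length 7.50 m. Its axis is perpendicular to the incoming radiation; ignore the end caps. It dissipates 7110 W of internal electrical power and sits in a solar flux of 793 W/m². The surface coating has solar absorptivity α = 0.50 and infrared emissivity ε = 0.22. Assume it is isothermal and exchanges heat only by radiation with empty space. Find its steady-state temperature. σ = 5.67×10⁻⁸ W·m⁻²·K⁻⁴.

At steady state, absorbed solar power + internal power = radiated power.
Absorbed: α·S·A_cross = 0.50·793·8.910 = 3533 W (cross-section 2rL).
Total input = 3533 + 7110 = 10640 W.
Radiated: εσ·A_surf·T⁴ with A_surf = 2πrL = 27.99 m².
T⁴ = 10640/(0.22·5.67×10⁻⁸·27.99) = 3.048×10¹⁰ K⁴.

T ≈ 418 K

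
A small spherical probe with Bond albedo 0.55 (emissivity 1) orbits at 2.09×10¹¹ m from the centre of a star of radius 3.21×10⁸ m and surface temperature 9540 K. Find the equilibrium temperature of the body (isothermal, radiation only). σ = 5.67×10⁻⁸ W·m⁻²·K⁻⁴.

T ≈ 217 K

The star's surface emits σT_*⁴; at distance d the flux is S = σT_*⁴(R_*/d)².
S = 5.67×10⁻⁸·(9540)⁴·(3.21×10⁸/2.09×10¹¹)² = 1108 W/m².
For an isothermal sphere T⁴ = (1−a)S/(4σ) = 2.198×10⁹ K⁴.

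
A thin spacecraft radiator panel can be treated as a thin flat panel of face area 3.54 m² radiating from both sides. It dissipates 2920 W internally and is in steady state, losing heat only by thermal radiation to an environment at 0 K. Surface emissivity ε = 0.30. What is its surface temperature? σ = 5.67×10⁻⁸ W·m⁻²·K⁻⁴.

T ≈ 395 K

Steady state: internal power = radiated power, P = εσA T⁴.
Radiating area A = 2·3.54 = 7.080 m².
T⁴ = P/(εσA) = 2920/(0.30·5.67×10⁻⁸·7.080) = 2.425×10¹⁰ K⁴.
T = (2.425×10¹⁰)^(1/4).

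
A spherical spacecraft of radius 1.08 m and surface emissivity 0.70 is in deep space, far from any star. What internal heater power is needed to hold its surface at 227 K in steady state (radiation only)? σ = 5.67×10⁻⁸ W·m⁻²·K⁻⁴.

P = εσ·4πr²·T⁴.
4πr² = 14.66 m²; T⁴ = 2.655×10⁹ K⁴.
P = 0.70·5.67×10⁻⁸·14.66·2.655×10⁹.

P ≈ 1540 W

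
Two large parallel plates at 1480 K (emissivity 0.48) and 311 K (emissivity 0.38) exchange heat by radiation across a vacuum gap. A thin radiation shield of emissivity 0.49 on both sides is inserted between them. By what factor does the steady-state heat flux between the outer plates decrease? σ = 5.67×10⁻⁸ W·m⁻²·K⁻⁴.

Without shield: q₀ = σΔ(T⁴)/(1/ε₁+1/ε₂−1) with denominator 3.715.
With shield the two gaps are in series; the resistances add: (1/ε₁+1/ε_s−1)+(1/ε_s+1/ε₂−1) = 3.124+3.672 = 6.797.
Heat-flux ratio q₀/q = 6.797/3.715.

factor ≈ 1.83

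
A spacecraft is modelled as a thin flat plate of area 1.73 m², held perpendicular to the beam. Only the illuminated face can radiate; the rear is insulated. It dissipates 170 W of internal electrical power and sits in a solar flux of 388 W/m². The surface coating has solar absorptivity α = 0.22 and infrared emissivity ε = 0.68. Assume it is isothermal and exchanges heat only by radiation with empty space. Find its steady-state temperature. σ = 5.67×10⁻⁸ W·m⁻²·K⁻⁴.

T ≈ 263 K

At steady state, absorbed solar power + internal power = radiated power.
Absorbed: α·S·A_cross = 0.22·388·1.730 = 147.7 W (cross-section A).
Total input = 147.7 + 170 = 317.7 W.
Radiated: εσ·A_surf·T⁴ with A_surf = A = 1.730 m².
T⁴ = 317.7/(0.68·5.67×10⁻⁸·1.730) = 4.763×10⁹ K⁴.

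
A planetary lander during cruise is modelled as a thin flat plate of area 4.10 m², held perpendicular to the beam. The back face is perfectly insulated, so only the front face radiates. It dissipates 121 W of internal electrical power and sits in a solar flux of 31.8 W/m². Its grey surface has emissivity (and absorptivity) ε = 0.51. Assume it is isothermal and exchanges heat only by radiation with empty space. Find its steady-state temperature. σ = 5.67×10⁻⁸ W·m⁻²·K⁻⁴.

T ≈ 199 K

At steady state, absorbed solar power + internal power = radiated power.
Absorbed: α·S·A_cross = 0.51·31.8·4.100 = 66.49 W (cross-section A).
Total input = 66.49 + 121 = 187.5 W.
Radiated: εσ·A_surf·T⁴ with A_surf = A = 4.100 m².
T⁴ = 187.5/(0.51·5.67×10⁻⁸·4.100) = 1.581×10⁹ K⁴.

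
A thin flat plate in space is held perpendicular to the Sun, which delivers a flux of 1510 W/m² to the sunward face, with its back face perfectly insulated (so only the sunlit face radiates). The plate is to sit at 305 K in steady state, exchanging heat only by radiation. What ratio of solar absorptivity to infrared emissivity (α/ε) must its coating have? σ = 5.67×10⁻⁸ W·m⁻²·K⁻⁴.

α/ε ≈ 0.325

Balance: αS·A = εσ·1A·T⁴ ⇒ α/ε = σT⁴/S.
α/ε = 5.67×10⁻⁸·(305)⁴/1510 = 5.67×10⁻⁸·8.654×10⁹/1510.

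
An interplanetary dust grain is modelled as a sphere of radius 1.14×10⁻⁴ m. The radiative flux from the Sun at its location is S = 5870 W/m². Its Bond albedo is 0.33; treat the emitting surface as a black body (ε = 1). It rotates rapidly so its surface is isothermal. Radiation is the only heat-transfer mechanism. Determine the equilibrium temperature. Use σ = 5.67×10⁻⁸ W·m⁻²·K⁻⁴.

T ≈ 363 K

At equilibrium, absorbed power = emitted power.
Absorbing cross-section = πr² = 4.083×10⁻⁸ m²; emitting surface = 4πr² = 1.633×10⁻⁷ m² (ratio 4).
(1−a)S·A_cross = εσ·A_surf·T⁴  ⇒  T⁴ = (1−a)S/(4σ).
T⁴ = 0.670·5870/(4·5.67×10⁻⁸) = 1.734×10¹⁰ K⁴.
T = (1.734×10¹⁰)^(1/4).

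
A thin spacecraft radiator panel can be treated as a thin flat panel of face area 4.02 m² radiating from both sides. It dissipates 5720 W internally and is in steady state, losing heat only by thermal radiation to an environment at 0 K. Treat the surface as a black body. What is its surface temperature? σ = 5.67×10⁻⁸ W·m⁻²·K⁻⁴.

T ≈ 335 K

Steady state: internal power = radiated power, P = εσA T⁴.
Radiating area A = 2·4.02 = 8.040 m².
T⁴ = P/(εσA) = 5720/(1.0·5.67×10⁻⁸·8.040) = 1.255×10¹⁰ K⁴.
T = (1.255×10¹⁰)^(1/4).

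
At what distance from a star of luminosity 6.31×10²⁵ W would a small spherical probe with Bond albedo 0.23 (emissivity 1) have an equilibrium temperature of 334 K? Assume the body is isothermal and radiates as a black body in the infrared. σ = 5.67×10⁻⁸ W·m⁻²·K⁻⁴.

d ≈ 3.70×10¹⁰ m

For an isothermal black-emitting sphere, (1−a)S·πr² = σ·4πr²·T⁴ ⇒ S = 4σT⁴/(1−a).
S = 4·5.67×10⁻⁸·(334)⁴/0.770 = 3666 W/m².
Flux falls as S = L/(4πd²), so d = √(L/(4πS)) = √(6.31×10²⁵/(4π·3666)).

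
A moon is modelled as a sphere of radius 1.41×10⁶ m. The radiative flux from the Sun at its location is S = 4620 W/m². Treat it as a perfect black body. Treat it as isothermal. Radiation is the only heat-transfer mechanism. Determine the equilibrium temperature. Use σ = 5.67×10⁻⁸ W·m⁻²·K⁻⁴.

T ≈ 378 K

At equilibrium, absorbed power = emitted power.
Absorbing cross-section = πr² = 6.246×10¹² m²; emitting surface = 4πr² = 2.498×10¹³ m² (ratio 4).
S·A_cross = εσ·A_surf·T⁴  ⇒  T⁴ = S/(4σ).
T⁴ = 1.00·4620/(4·5.67×10⁻⁸) = 2.037×10¹⁰ K⁴.
T = (2.037×10¹⁰)^(1/4).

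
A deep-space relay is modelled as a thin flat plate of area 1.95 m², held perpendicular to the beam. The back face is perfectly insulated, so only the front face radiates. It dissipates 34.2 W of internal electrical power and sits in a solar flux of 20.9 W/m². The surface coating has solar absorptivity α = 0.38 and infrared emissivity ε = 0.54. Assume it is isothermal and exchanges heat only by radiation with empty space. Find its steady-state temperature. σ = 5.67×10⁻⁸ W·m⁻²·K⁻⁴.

T ≈ 170 K

At steady state, absorbed solar power + internal power = radiated power.
Absorbed: α·S·A_cross = 0.38·20.9·1.950 = 15.49 W (cross-section A).
Total input = 15.49 + 34.2 = 49.69 W.
Radiated: εσ·A_surf·T⁴ with A_surf = A = 1.950 m².
T⁴ = 49.69/(0.54·5.67×10⁻⁸·1.950) = 8.322×10⁸ K⁴.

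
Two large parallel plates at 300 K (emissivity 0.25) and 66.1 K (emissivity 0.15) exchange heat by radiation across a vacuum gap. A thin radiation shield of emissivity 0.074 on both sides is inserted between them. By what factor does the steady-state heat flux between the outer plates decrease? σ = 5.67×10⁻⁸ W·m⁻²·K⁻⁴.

Without shield: q₀ = σΔ(T⁴)/(1/ε₁+1/ε₂−1) with denominator 9.667.
With shield the two gaps are in series; the resistances add: (1/ε₁+1/ε_s−1)+(1/ε_s+1/ε₂−1) = 16.51+19.18 = 35.69.
Heat-flux ratio q₀/q = 35.69/9.667.

factor ≈ 3.69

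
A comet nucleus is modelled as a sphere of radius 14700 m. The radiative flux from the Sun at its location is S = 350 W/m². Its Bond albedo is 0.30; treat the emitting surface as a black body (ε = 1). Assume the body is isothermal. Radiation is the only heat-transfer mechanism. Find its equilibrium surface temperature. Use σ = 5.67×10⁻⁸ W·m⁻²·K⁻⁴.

At equilibrium, absorbed power = emitted power.
Absorbing cross-section = πr² = 6.789×10⁸ m²; emitting surface = 4πr² = 2.715×10⁹ m² (ratio 4).
(1−a)S·A_cross = εσ·A_surf·T⁴  ⇒  T⁴ = (1−a)S/(4σ).
T⁴ = 0.700·350/(4·5.67×10⁻⁸) = 1.080×10⁹ K⁴.
T = (1.080×10⁹)^(1/4).

T ≈ 181 K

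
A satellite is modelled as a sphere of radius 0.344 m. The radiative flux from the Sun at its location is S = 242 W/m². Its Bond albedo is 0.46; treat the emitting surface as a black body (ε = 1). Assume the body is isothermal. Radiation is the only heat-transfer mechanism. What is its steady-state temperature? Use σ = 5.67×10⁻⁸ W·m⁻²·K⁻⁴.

At equilibrium, absorbed power = emitted power.
Absorbing cross-section = πr² = 0.3718 m²; emitting surface = 4πr² = 1.487 m² (ratio 4).
(1−a)S·A_cross = εσ·A_surf·T⁴  ⇒  T⁴ = (1−a)S/(4σ).
T⁴ = 0.540·242/(4·5.67×10⁻⁸) = 5.762×10⁸ K⁴.
T = (5.762×10⁸)^(1/4).

T ≈ 155 K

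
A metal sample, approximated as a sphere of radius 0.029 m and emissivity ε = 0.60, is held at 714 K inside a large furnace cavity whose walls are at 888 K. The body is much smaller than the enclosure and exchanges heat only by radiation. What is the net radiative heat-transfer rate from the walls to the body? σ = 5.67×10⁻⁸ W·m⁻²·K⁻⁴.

P_net ≈ 130 W

For a small grey body in a large enclosure: P_net = εσA(T_body⁴ − T_wall⁴).
A = 4πr² = 0.01057 m²; T_body⁴ − T_wall⁴ = 2.599×10¹¹ − 6.218×10¹¹ = -3.619×10¹¹ K⁴.
|P_net| = 0.60·5.67×10⁻⁸·0.01057·3.619×10¹¹.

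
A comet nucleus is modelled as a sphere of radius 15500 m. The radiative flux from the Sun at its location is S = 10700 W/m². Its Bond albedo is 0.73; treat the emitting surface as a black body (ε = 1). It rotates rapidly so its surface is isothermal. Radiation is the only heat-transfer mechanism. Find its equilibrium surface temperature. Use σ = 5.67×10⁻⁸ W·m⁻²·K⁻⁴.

At equilibrium, absorbed power = emitted power.
Absorbing cross-section = πr² = 7.548×10⁸ m²; emitting surface = 4πr² = 3.019×10⁹ m² (ratio 4).
(1−a)S·A_cross = εσ·A_surf·T⁴  ⇒  T⁴ = (1−a)S/(4σ).
T⁴ = 0.270·10700/(4·5.67×10⁻⁸) = 1.274×10¹⁰ K⁴.
T = (1.274×10¹⁰)^(1/4).

T ≈ 336 K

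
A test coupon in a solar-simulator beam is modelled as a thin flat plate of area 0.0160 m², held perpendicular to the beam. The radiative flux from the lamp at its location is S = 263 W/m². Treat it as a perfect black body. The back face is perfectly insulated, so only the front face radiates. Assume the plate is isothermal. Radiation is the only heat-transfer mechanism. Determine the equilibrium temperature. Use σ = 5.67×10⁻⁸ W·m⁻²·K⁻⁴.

T ≈ 261 K

At equilibrium, absorbed power = emitted power.
Absorbing cross-section = A = 0.01600 m²; emitting surface = A = 0.01600 m² (ratio 1).
S·A_cross = εσ·A_surf·T⁴  ⇒  T⁴ = S/(1σ).
T⁴ = 1.00·263/(1·5.67×10⁻⁸) = 4.638×10⁹ K⁴.
T = (4.638×10⁹)^(1/4).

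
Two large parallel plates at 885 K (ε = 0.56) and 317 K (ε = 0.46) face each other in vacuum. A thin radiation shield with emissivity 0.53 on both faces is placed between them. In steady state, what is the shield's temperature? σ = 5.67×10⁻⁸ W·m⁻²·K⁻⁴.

In steady state the net flux on the hot side equals that on the cold side.
σ(T₁⁴−T_s⁴)/D₁ = σ(T_s⁴−T₂⁴)/D₂, with D₁ = 1/ε₁+1/ε_s−1 = 2.673, D₂ = 1/ε_s+1/ε₂−1 = 3.061.
Solve for T_s⁴: T_s⁴ = (D₂·T₁⁴ + D₁·T₂⁴)/(D₁+D₂) = 3.322×10¹¹ K⁴.

T_s ≈ 759 K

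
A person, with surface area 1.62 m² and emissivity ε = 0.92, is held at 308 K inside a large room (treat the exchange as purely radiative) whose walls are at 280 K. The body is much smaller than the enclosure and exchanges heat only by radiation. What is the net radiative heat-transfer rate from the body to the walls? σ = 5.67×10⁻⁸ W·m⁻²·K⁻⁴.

P_net ≈ 241 W

For a small grey body in a large enclosure: P_net = εσA(T_body⁴ − T_wall⁴).
A = 1.62 m²; T_body⁴ − T_wall⁴ = 8.999×10⁹ − 6.147×10⁹ = 2.853×10⁹ K⁴.
|P_net| = 0.92·5.67×10⁻⁸·1.620·2.853×10⁹.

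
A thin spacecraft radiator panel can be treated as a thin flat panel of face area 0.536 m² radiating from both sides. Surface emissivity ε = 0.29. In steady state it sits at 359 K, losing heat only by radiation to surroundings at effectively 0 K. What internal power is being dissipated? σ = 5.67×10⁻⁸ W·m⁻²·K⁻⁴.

P ≈ 293 W

Steady state: P = εσA T⁴.
A = 2·0.536 = 1.072 m²; T⁴ = (359)⁴ = 1.661×10¹⁰ K⁴.
P = 0.29 × 5.67×10⁻⁸ × 1.072 × 1.661×10¹⁰.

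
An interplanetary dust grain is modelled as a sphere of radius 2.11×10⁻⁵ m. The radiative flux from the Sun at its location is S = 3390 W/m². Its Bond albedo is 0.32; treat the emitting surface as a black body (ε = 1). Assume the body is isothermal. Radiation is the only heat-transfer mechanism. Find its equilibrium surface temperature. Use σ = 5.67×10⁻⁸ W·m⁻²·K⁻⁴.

T ≈ 318 K

At equilibrium, absorbed power = emitted power.
Absorbing cross-section = πr² = 1.399×10⁻⁹ m²; emitting surface = 4πr² = 5.595×10⁻⁹ m² (ratio 4).
(1−a)S·A_cross = εσ·A_surf·T⁴  ⇒  T⁴ = (1−a)S/(4σ).
T⁴ = 0.680·3390/(4·5.67×10⁻⁸) = 1.016×10¹⁰ K⁴.
T = (1.016×10¹⁰)^(1/4).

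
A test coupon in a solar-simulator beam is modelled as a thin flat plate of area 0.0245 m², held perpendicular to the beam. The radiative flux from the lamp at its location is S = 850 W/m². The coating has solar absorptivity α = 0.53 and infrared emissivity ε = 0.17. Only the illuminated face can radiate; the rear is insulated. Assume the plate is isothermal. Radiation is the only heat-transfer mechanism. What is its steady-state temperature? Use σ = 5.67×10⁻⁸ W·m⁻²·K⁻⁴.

T ≈ 465 K

At equilibrium, absorbed power = emitted power.
Absorbing cross-section = A = 0.02450 m²; emitting surface = A = 0.02450 m² (ratio 1).
αS·A_cross = εσ·A_surf·T⁴  ⇒  T⁴ = αS/(ε·1σ).
T⁴ = 0.530·850/(0.17·1·5.67×10⁻⁸) = 4.674×10¹⁰ K⁴.
T = (4.674×10¹⁰)^(1/4).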